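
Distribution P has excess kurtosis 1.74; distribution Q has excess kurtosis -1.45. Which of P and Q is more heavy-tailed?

P

Higher excess kurtosis ⇒ heavier tails relative to the normal distribution.
1.74 vs -1.45: the larger is 1.74, so P has heavier tails. (P is leptokurtic — heavier-than-normal tails; the other is platykurtic.)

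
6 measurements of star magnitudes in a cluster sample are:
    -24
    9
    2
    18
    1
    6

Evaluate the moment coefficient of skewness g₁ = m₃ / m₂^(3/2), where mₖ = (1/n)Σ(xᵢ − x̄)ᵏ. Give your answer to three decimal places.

-1.016

x̄ = (-24 + 9 + 2 + 18 + 1 + 6) / 6 = 2.0000
deviations (xᵢ − x̄): -26.0000, 7.0000, 0.0000, 16.0000, -1.0000, 4.0000
Σ(xᵢ − x̄)² = 998.0000 ⇒ m₂ = 998.0000/6 = 166.33333
Σ(xᵢ − x̄)³ = -13074.0000 ⇒ m₃ = -13074.0000/6 = -2179.00000
m₂^(3/2) = 166.33333^(1.5) = 2145.20567
g₁ = m₃ / m₂^(3/2) = -2179.00000 / 2145.20567 ≈ -1.016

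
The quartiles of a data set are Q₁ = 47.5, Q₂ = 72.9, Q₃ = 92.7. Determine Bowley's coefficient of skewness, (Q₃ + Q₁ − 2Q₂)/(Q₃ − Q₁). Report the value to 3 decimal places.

numerator: Q₃ + Q₁ − 2Q₂ = 92.7 + 47.5 − 2×72.9 = -5.6000
denominator: Q₃ − Q₁ = 92.7 − 47.5 = 45.2000
Bowley skewness = -5.6000 / 45.2000 ≈ -0.124

-0.124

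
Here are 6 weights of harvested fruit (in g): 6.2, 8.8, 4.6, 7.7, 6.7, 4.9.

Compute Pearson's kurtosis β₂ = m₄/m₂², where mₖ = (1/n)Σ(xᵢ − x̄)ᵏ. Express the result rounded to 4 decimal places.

x̄ = 6.4833
Σ(xᵢ − x̄)² = 13.0283 ⇒ m₂ = 2.17139
Σ(xᵢ − x̄)⁴ = 49.8695 ⇒ m₄ = 8.31159
m₂² = 4.71493
β₂ = m₄/m₂² = 8.31159 / 4.71493 ≈ 1.7628

1.7628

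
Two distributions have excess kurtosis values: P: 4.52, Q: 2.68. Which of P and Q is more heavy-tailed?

Higher excess kurtosis ⇒ heavier tails relative to the normal distribution.
4.52 vs 2.68: the larger is 4.52, so P has heavier tails.

P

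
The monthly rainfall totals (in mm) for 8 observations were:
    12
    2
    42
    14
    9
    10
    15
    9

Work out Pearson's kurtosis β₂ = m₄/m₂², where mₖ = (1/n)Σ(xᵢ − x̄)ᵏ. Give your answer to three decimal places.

5.028

x̄ = 14.1250
Σ(xᵢ − x̄)² = 998.8750 ⇒ m₂ = 124.85938
Σ(xᵢ − x̄)⁴ = 627057.1504 ⇒ m₄ = 78382.14380
m₂² = 15589.86353
β₂ = m₄/m₂² = 78382.14380 / 15589.86353 ≈ 5.028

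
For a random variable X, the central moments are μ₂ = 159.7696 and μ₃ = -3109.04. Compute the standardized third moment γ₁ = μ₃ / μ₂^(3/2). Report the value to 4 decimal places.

-1.5395

σ = √μ₂ = √159.7696 = 12.64000
σ³ = μ₂^(3/2) = 2019.48774
γ₁ = μ₃/σ³ = -3109.04 / 2019.48774 ≈ -1.5395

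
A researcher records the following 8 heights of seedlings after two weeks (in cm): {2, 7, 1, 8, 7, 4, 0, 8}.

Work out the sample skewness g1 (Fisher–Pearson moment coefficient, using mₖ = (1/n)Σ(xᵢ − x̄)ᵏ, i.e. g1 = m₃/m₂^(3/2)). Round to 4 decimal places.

-0.2620

x̄ = (2 + 7 + 1 + 8 + 7 + 4 + 0 + 8) / 8 = 4.6250
deviations (xᵢ − x̄): -2.6250, 2.3750, -3.6250, 3.3750, 2.3750, -0.6250, -4.6250, 3.3750
Σ(xᵢ − x̄)² = 75.8750 ⇒ m₂ = 75.8750/8 = 9.48438
Σ(xᵢ − x̄)³ = -61.2188 ⇒ m₃ = -61.2188/8 = -7.65234
m₂^(3/2) = 9.48438^(1.5) = 29.20876
g1 = m₃ / m₂^(3/2) = -7.65234 / 29.20876 ≈ -0.2620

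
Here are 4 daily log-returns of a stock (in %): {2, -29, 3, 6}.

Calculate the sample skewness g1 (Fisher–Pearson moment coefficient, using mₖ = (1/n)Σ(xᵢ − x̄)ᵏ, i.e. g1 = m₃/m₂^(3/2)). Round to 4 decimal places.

-1.1171

x̄ = (2 - 29 + 3 + 6) / 4 = -4.5000
deviations (xᵢ − x̄): 6.5000, -24.5000, 7.5000, 10.5000
Σ(xᵢ − x̄)² = 809.0000 ⇒ m₂ = 809.0000/4 = 202.25000
Σ(xᵢ − x̄)³ = -12852.0000 ⇒ m₃ = -12852.0000/4 = -3213.00000
m₂^(3/2) = 202.25000^(1.5) = 2876.29082
g1 = m₃ / m₂^(3/2) = -3213.00000 / 2876.29082 ≈ -1.1171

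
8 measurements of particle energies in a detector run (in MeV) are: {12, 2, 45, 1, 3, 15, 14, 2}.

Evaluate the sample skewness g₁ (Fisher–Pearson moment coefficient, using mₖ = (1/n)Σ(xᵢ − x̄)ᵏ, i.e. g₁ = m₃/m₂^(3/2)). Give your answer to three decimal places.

1.603

x̄ = (12 + 2 + 45 + 1 + 3 + 15 + 14 + 2) / 8 = 11.7500
deviations (xᵢ − x̄): 0.2500, -9.7500, 33.2500, -10.7500, -8.7500, 3.2500, 2.2500, -9.7500
Σ(xᵢ − x̄)² = 1503.5000 ⇒ m₂ = 1503.5000/8 = 187.93750
Σ(xᵢ − x̄)³ = 33039.7500 ⇒ m₃ = 33039.7500/8 = 4129.96875
m₂^(3/2) = 187.93750^(1.5) = 2576.44080
g₁ = m₃ / m₂^(3/2) = 4129.96875 / 2576.44080 ≈ 1.603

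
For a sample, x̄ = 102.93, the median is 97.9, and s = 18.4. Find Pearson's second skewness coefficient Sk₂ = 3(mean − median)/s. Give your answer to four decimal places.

0.8201

Sk₂ = 3(102.93 − 97.9) / 18.4 = 3 × 5.0300 / 18.4
    = 15.0900 / 18.4 ≈ 0.8201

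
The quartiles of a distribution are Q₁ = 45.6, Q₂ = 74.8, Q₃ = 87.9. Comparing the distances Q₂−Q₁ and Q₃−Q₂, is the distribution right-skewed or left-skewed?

Q₂ − Q₁ = 29.2;  Q₃ − Q₂ = 13.1
Q₂ − Q₁ > Q₃ − Q₂ ⇒ the lower half is more spread out ⇒ left-skewed.

left-skewed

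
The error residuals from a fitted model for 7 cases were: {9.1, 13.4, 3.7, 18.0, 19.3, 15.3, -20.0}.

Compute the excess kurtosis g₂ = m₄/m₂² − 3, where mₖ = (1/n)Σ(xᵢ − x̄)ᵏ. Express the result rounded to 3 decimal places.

0.825

x̄ = 8.4000
Σ(xᵢ − x̄)² = 1112.7200 ⇒ m₂ = 158.96000
Σ(xᵢ − x̄)⁴ = 676528.2356 ⇒ m₄ = 96646.89080
m₂² = 25268.28160
g₂ = m₄/m₂² − 3 = 3.82483 − 3 ≈ 0.825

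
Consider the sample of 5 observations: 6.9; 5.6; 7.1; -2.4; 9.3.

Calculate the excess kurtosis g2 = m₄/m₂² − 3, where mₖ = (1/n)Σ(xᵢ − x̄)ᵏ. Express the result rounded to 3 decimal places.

x̄ = 5.3000
Σ(xᵢ − x̄)² = 81.1800 ⇒ m₂ = 16.23600
Σ(xᵢ − x̄)⁴ = 3788.3634 ⇒ m₄ = 757.67268
m₂² = 263.60770
g2 = m₄/m₂² − 3 = 2.87424 − 3 ≈ -0.126

-0.126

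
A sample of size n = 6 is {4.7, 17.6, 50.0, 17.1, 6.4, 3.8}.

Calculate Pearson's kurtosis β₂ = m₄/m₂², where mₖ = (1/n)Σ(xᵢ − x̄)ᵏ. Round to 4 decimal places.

x̄ = 16.6000
Σ(xᵢ − x̄)² = 1526.3000 ⇒ m₂ = 254.38333
Σ(xᵢ − x̄)⁴ = 1302196.4354 ⇒ m₄ = 217032.73923
m₂² = 64710.88028
β₂ = m₄/m₂² = 217032.73923 / 64710.88028 ≈ 3.3539

3.3539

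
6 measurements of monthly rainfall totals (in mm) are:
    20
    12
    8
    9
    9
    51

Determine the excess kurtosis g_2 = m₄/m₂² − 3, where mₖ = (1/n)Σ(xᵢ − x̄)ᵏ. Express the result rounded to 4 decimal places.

x̄ = 18.1667
Σ(xᵢ − x̄)² = 1390.8333 ⇒ m₂ = 231.80556
Σ(xᵢ − x̄)⁴ = 1188406.1528 ⇒ m₄ = 198067.69213
m₂² = 53733.81559
g_2 = m₄/m₂² − 3 = 3.68609 − 3 ≈ 0.6861

0.6861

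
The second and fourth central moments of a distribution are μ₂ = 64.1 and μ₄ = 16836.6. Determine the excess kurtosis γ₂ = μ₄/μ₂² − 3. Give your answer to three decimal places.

μ₂² = 64.1² = 4108.81000
μ₄/μ₂² = 16836.6 / 4108.81000 = 4.09768
γ₂ = 4.09768 − 3 ≈ 1.098

1.098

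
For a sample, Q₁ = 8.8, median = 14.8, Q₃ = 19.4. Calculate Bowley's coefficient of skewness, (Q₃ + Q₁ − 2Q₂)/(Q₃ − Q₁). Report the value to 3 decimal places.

numerator: Q₃ + Q₁ − 2Q₂ = 19.4 + 8.8 − 2×14.8 = -1.4000
denominator: Q₃ − Q₁ = 19.4 − 8.8 = 10.6000
Bowley skewness = -1.4000 / 10.6000 ≈ -0.132

-0.132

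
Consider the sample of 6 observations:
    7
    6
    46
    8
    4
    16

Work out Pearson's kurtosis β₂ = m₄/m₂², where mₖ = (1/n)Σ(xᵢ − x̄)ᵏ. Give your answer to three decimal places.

3.713

x̄ = 14.5000
Σ(xᵢ − x̄)² = 1275.5000 ⇒ m₂ = 212.58333
Σ(xᵢ − x̄)⁴ = 1006889.3750 ⇒ m₄ = 167814.89583
m₂² = 45191.67361
β₂ = m₄/m₂² = 167814.89583 / 45191.67361 ≈ 3.713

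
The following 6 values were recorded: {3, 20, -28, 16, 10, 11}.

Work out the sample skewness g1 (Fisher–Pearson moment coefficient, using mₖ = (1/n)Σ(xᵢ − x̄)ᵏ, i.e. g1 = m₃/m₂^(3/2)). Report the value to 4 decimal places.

x̄ = (3 + 20 - 28 + 16 + 10 + 11) / 6 = 5.3333
deviations (xᵢ − x̄): -2.3333, 14.6667, -33.3333, 10.6667, 4.6667, 5.6667
Σ(xᵢ − x̄)² = 1499.3333 ⇒ m₂ = 1499.3333/6 = 249.88889
Σ(xᵢ − x̄)³ = -32397.5556 ⇒ m₃ = -32397.5556/6 = -5399.59259
m₂^(3/2) = 249.88889^(1.5) = 3950.21214
g1 = m₃ / m₂^(3/2) = -5399.59259 / 3950.21214 ≈ -1.3669

-1.3669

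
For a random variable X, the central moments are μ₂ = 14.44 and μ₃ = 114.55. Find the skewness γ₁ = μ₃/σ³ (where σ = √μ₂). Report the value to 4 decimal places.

2.0876

σ = √μ₂ = √14.44 = 3.80000
σ³ = μ₂^(3/2) = 54.87200
γ₁ = μ₃/σ³ = 114.55 / 54.87200 ≈ 2.0876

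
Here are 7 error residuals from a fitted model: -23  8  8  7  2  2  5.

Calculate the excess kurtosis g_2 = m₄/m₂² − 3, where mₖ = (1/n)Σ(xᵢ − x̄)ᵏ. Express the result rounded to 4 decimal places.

x̄ = 1.2857
Σ(xᵢ − x̄)² = 727.4286 ⇒ m₂ = 103.91837
Σ(xᵢ − x̄)⁴ = 353181.0029 ⇒ m₄ = 50454.42899
m₂² = 10799.02707
g_2 = m₄/m₂² − 3 = 4.67213 − 3 ≈ 1.6721

1.6721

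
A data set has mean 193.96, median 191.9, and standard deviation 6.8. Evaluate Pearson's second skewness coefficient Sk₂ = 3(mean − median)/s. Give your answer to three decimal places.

0.909

Sk₂ = 3(193.96 − 191.9) / 6.8 = 3 × 2.0600 / 6.8
    = 6.1800 / 6.8 ≈ 0.909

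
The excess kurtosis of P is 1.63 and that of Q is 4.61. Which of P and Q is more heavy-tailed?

Higher excess kurtosis ⇒ heavier tails relative to the normal distribution.
1.63 vs 4.61: the larger is 4.61, so Q has heavier tails.

Q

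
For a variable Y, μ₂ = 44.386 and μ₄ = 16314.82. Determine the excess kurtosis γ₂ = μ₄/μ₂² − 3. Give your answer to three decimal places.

5.281

μ₂² = 44.386² = 1970.11700
μ₄/μ₂² = 16314.82 / 1970.11700 = 8.28114
γ₂ = 8.28114 − 3 ≈ 5.281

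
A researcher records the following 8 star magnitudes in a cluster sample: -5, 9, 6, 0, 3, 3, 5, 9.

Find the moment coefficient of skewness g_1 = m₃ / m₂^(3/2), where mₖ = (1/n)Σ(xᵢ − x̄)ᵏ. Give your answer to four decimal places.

-0.6258

x̄ = (-5 + 9 + 6 + 0 + 3 + 3 + 5 + 9) / 8 = 3.7500
deviations (xᵢ − x̄): -8.7500, 5.2500, 2.2500, -3.7500, -0.7500, -0.7500, 1.2500, 5.2500
Σ(xᵢ − x̄)² = 153.5000 ⇒ m₂ = 153.5000/8 = 19.18750
Σ(xᵢ − x̄)³ = -420.7500 ⇒ m₃ = -420.7500/8 = -52.59375
m₂^(3/2) = 19.18750^(1.5) = 84.04804
g_1 = m₃ / m₂^(3/2) = -52.59375 / 84.04804 ≈ -0.6258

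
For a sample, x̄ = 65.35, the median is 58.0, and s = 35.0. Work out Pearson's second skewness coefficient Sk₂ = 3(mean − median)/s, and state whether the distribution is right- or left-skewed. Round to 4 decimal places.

0.6300, right-skewed

Sk₂ = 3(65.35 − 58.0) / 35.0 = 3 × 7.3500 / 35.0
    = 22.0500 / 35.0 ≈ 0.6300
Sk₂ > 0 ⇒ mean > median ⇒ right-skewed (positive skew).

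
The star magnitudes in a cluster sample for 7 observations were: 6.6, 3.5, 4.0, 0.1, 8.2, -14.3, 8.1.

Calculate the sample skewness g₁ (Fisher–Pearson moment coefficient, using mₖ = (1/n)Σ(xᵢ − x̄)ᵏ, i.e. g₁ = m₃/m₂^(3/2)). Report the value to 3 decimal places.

-1.519

x̄ = (6.6 + 3.5 + 4.0 + 0.1 + 8.2 - 14.3 + 8.1) / 7 = 2.3143
deviations (xᵢ − x̄): 4.2857, 1.1857, 1.6857, -2.2143, 5.8857, -16.6143, 5.7857
Σ(xᵢ − x̄)² = 371.6686 ⇒ m₂ = 371.6686/7 = 53.09551
Σ(xᵢ − x̄)³ = -4114.2337 ⇒ m₃ = -4114.2337/7 = -587.74767
m₂^(3/2) = 53.09551^(1.5) = 386.88928
g₁ = m₃ / m₂^(3/2) = -587.74767 / 386.88928 ≈ -1.519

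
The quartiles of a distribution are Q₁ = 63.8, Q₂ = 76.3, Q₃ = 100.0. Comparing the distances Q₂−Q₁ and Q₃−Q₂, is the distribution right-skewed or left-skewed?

right-skewed

Q₂ − Q₁ = 12.5;  Q₃ − Q₂ = 23.7
Q₃ − Q₂ > Q₂ − Q₁ ⇒ the upper half is more spread out ⇒ right-skewed.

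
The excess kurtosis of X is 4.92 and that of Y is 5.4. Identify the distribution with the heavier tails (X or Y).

Higher excess kurtosis ⇒ heavier tails relative to the normal distribution.
4.92 vs 5.4: the larger is 5.4, so Y has heavier tails.

Y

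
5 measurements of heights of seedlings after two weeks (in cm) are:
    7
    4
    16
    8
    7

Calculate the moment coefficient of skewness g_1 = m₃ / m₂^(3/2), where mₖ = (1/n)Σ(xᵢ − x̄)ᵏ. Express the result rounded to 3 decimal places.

x̄ = (7 + 4 + 16 + 8 + 7) / 5 = 8.4000
deviations (xᵢ − x̄): -1.4000, -4.4000, 7.6000, -0.4000, -1.4000
Σ(xᵢ − x̄)² = 81.2000 ⇒ m₂ = 81.2000/5 = 16.24000
Σ(xᵢ − x̄)³ = 348.2400 ⇒ m₃ = 348.2400/5 = 69.64800
m₂^(3/2) = 16.24000^(1.5) = 65.44539
g_1 = m₃ / m₂^(3/2) = 69.64800 / 65.44539 ≈ 1.064

1.064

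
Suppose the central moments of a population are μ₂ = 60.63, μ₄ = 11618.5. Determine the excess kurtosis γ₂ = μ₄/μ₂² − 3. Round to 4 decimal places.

μ₂² = 60.63² = 3675.99690
μ₄/μ₂² = 11618.5 / 3675.99690 = 3.16064
γ₂ = 3.16064 − 3 ≈ 0.1606

0.1606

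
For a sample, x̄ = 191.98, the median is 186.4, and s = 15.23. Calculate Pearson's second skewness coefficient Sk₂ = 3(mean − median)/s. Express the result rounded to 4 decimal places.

Sk₂ = 3(191.98 − 186.4) / 15.23 = 3 × 5.5800 / 15.23
    = 16.7400 / 15.23 ≈ 1.0991

1.0991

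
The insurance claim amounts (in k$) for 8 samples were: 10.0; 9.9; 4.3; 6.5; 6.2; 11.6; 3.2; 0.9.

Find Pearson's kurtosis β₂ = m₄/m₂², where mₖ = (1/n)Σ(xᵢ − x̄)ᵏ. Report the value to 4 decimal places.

1.7797

x̄ = 6.5750
Σ(xᵢ − x̄)² = 96.9550 ⇒ m₂ = 12.11938
Σ(xᵢ − x̄)⁴ = 2091.1840 ⇒ m₄ = 261.39800
m₂² = 146.87925
β₂ = m₄/m₂² = 261.39800 / 146.87925 ≈ 1.7797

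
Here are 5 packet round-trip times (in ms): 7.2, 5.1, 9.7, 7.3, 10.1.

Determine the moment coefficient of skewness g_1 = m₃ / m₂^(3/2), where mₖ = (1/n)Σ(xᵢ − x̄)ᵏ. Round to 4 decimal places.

-0.1636

x̄ = (7.2 + 5.1 + 9.7 + 7.3 + 10.1) / 5 = 7.8800
deviations (xᵢ − x̄): -0.6800, -2.7800, 1.8200, -0.5800, 2.2200
Σ(xᵢ − x̄)² = 16.7680 ⇒ m₂ = 16.7680/5 = 3.35360
Σ(xᵢ − x̄)³ = -5.0249 ⇒ m₃ = -5.0249/5 = -1.00498
m₂^(3/2) = 3.35360^(1.5) = 6.14139
g_1 = m₃ / m₂^(3/2) = -1.00498 / 6.14139 ≈ -0.1636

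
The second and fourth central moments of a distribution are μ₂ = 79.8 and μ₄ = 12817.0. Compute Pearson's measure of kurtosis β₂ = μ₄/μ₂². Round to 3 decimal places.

2.013

μ₂² = 79.8² = 6368.04000
μ₄/μ₂² = 12817.0 / 6368.04000 = 2.01271
β₂ ≈ 2.013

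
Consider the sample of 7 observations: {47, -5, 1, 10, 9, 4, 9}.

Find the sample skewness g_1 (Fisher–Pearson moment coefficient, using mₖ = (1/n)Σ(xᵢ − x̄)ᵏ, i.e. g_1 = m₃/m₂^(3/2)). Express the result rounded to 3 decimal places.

x̄ = (47 - 5 + 1 + 10 + 9 + 4 + 9) / 7 = 10.7143
deviations (xᵢ − x̄): 36.2857, -15.7143, -9.7143, -0.7143, -1.7143, -6.7143, -1.7143
Σ(xᵢ − x̄)² = 1709.4286 ⇒ m₂ = 1709.4286/7 = 244.20408
Σ(xᵢ − x̄)³ = 42665.3878 ⇒ m₃ = 42665.3878/7 = 6095.05539
m₂^(3/2) = 244.20408^(1.5) = 3816.18463
g_1 = m₃ / m₂^(3/2) = 6095.05539 / 3816.18463 ≈ 1.597

1.597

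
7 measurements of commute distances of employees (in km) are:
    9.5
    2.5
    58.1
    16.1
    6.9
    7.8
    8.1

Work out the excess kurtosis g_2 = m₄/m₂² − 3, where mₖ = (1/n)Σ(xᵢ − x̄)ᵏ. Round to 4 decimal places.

x̄ = 15.5714
Σ(xᵢ − x̄)² = 2208.0943 ⇒ m₂ = 315.44204
Σ(xᵢ − x̄)⁴ = 3314291.7175 ⇒ m₄ = 473470.24535
m₂² = 99503.68111
g_2 = m₄/m₂² − 3 = 4.75832 − 3 ≈ 1.7583

1.7583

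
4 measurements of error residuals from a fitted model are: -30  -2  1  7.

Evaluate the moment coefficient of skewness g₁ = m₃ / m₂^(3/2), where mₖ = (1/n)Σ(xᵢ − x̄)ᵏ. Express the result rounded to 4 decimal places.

x̄ = (-30 - 2 + 1 + 7) / 4 = -6.0000
deviations (xᵢ − x̄): -24.0000, 4.0000, 7.0000, 13.0000
Σ(xᵢ − x̄)² = 810.0000 ⇒ m₂ = 810.0000/4 = 202.50000
Σ(xᵢ − x̄)³ = -11220.0000 ⇒ m₃ = -11220.0000/4 = -2805.00000
m₂^(3/2) = 202.50000^(1.5) = 2881.62552
g₁ = m₃ / m₂^(3/2) = -2805.00000 / 2881.62552 ≈ -0.9734

-0.9734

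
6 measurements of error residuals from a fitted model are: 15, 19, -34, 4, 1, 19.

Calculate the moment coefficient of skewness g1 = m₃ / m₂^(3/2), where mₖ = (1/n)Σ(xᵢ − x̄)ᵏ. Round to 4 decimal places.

-1.2594

x̄ = (15 + 19 - 34 + 4 + 1 + 19) / 6 = 4.0000
deviations (xᵢ − x̄): 11.0000, 15.0000, -38.0000, 0.0000, -3.0000, 15.0000
Σ(xᵢ − x̄)² = 2024.0000 ⇒ m₂ = 2024.0000/6 = 337.33333
Σ(xᵢ − x̄)³ = -46818.0000 ⇒ m₃ = -46818.0000/6 = -7803.00000
m₂^(3/2) = 337.33333^(1.5) = 6195.67869
g1 = m₃ / m₂^(3/2) = -7803.00000 / 6195.67869 ≈ -1.2594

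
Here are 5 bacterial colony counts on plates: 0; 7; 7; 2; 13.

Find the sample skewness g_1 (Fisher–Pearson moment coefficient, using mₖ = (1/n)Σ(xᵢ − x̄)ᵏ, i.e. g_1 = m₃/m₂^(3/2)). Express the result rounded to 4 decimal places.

0.2719

x̄ = (0 + 7 + 7 + 2 + 13) / 5 = 5.8000
deviations (xᵢ − x̄): -5.8000, 1.2000, 1.2000, -3.8000, 7.2000
Σ(xᵢ − x̄)² = 102.8000 ⇒ m₂ = 102.8000/5 = 20.56000
Σ(xᵢ − x̄)³ = 126.7200 ⇒ m₃ = 126.7200/5 = 25.34400
m₂^(3/2) = 20.56000^(1.5) = 93.22549
g_1 = m₃ / m₂^(3/2) = 25.34400 / 93.22549 ≈ 0.2719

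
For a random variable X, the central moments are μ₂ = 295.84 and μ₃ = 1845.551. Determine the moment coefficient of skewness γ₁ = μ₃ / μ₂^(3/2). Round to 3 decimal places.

σ = √μ₂ = √295.84 = 17.20000
σ³ = μ₂^(3/2) = 5088.44800
γ₁ = μ₃/σ³ = 1845.551 / 5088.44800 ≈ 0.363

0.363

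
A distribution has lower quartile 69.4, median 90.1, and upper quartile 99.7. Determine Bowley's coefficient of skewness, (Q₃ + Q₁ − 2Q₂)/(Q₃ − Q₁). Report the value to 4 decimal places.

numerator: Q₃ + Q₁ − 2Q₂ = 99.7 + 69.4 − 2×90.1 = -11.1000
denominator: Q₃ − Q₁ = 99.7 − 69.4 = 30.3000
Bowley skewness = -11.1000 / 30.3000 ≈ -0.3663

-0.3663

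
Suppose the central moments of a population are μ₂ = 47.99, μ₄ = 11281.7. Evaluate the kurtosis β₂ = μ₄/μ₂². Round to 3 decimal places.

μ₂² = 47.99² = 2303.04010
μ₄/μ₂² = 11281.7 / 2303.04010 = 4.89861
β₂ ≈ 4.899

4.899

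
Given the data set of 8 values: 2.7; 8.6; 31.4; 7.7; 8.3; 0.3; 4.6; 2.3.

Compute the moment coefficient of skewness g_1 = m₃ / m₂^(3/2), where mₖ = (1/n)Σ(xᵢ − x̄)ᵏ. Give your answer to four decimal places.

x̄ = (2.7 + 8.6 + 31.4 + 7.7 + 8.3 + 0.3 + 4.6 + 2.3) / 8 = 8.2375
deviations (xᵢ − x̄): -5.5375, 0.3625, 23.1625, -0.5375, 0.0625, -7.9375, -3.6375, -5.9375
Σ(xᵢ − x̄)² = 679.0788 ⇒ m₂ = 679.0788/8 = 84.88484
Σ(xᵢ − x̄)³ = 11499.2622 ⇒ m₃ = 11499.2622/8 = 1437.40778
m₂^(3/2) = 84.88484^(1.5) = 782.06929
g_1 = m₃ / m₂^(3/2) = 1437.40778 / 782.06929 ≈ 1.8380

1.8380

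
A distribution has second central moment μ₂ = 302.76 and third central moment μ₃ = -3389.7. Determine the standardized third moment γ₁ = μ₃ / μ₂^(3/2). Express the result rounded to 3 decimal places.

-0.643

σ = √μ₂ = √302.76 = 17.40000
σ³ = μ₂^(3/2) = 5268.02400
γ₁ = μ₃/σ³ = -3389.7 / 5268.02400 ≈ -0.643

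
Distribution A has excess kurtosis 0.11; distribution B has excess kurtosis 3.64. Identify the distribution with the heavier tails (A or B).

Higher excess kurtosis ⇒ heavier tails relative to the normal distribution.
0.11 vs 3.64: the larger is 3.64, so B has heavier tails.

B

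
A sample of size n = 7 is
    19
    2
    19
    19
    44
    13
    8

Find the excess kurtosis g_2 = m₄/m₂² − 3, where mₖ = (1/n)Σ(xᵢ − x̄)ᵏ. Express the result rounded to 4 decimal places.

x̄ = 17.7143
Σ(xᵢ − x̄)² = 1059.4286 ⇒ m₂ = 151.34694
Σ(xᵢ − x̄)⁴ = 547782.4723 ⇒ m₄ = 78254.63890
m₂² = 22905.89588
g_2 = m₄/m₂² − 3 = 3.41635 − 3 ≈ 0.4164

0.4164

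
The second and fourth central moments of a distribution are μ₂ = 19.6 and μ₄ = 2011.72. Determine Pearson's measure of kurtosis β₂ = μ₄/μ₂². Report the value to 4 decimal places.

5.2367

μ₂² = 19.6² = 384.16000
μ₄/μ₂² = 2011.72 / 384.16000 = 5.23667
β₂ ≈ 5.2367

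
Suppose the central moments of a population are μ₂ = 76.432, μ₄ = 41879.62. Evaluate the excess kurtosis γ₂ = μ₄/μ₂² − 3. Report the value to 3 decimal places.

μ₂² = 76.432² = 5841.85062
μ₄/μ₂² = 41879.62 / 5841.85062 = 7.16890
γ₂ = 7.16890 − 3 ≈ 4.169

4.169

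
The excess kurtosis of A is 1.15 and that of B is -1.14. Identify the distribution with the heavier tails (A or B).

Higher excess kurtosis ⇒ heavier tails relative to the normal distribution.
1.15 vs -1.14: the larger is 1.15, so A has heavier tails. (A is leptokurtic — heavier-than-normal tails; the other is platykurtic.)

A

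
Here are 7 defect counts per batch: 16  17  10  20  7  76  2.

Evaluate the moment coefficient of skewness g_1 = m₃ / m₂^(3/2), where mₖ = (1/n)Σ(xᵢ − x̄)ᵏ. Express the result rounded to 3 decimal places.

1.774

x̄ = (16 + 17 + 10 + 20 + 7 + 76 + 2) / 7 = 21.1429
deviations (xᵢ − x̄): -5.1429, -4.1429, -11.1429, -1.1429, -14.1429, 54.8571, -19.1429
Σ(xᵢ − x̄)² = 3744.8571 ⇒ m₂ = 3744.8571/7 = 534.97959
Σ(xᵢ − x̄)³ = 153646.0408 ⇒ m₃ = 153646.0408/7 = 21949.43440
m₂^(3/2) = 534.97959^(1.5) = 12373.87780
g_1 = m₃ / m₂^(3/2) = 21949.43440 / 12373.87780 ≈ 1.774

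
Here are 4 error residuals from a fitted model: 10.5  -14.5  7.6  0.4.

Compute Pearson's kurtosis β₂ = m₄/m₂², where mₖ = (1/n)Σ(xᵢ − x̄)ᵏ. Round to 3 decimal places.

1.933

x̄ = 1.0000
Σ(xᵢ − x̄)² = 374.4200 ⇒ m₂ = 93.60500
Σ(xᵢ − x̄)⁴ = 67762.7282 ⇒ m₄ = 16940.68205
m₂² = 8761.89603
β₂ = m₄/m₂² = 16940.68205 / 8761.89603 ≈ 1.933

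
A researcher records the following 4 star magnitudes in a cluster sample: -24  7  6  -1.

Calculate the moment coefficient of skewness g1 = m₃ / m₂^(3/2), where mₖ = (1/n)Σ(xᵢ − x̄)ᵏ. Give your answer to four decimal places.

-0.9608

x̄ = (-24 + 7 + 6 - 1) / 4 = -3.0000
deviations (xᵢ − x̄): -21.0000, 10.0000, 9.0000, 2.0000
Σ(xᵢ − x̄)² = 626.0000 ⇒ m₂ = 626.0000/4 = 156.50000
Σ(xᵢ − x̄)³ = -7524.0000 ⇒ m₃ = -7524.0000/4 = -1881.00000
m₂^(3/2) = 156.50000^(1.5) = 1957.81437
g1 = m₃ / m₂^(3/2) = -1881.00000 / 1957.81437 ≈ -0.9608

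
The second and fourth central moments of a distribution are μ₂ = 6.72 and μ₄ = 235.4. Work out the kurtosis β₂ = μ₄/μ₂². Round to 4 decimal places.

μ₂² = 6.72² = 45.15840
μ₄/μ₂² = 235.4 / 45.15840 = 5.21276
β₂ ≈ 5.2128

5.2128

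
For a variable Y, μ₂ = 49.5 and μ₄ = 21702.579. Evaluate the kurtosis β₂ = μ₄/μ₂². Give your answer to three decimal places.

8.857

μ₂² = 49.5² = 2450.25000
μ₄/μ₂² = 21702.579 / 2450.25000 = 8.85729
β₂ ≈ 8.857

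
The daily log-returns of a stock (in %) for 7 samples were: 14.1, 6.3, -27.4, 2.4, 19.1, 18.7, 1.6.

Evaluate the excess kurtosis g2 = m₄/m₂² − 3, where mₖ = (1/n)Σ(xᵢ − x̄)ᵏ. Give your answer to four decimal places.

x̄ = 4.9714
Σ(xᵢ − x̄)² = 1539.0743 ⇒ m₂ = 219.86776
Σ(xᵢ − x̄)⁴ = 1180603.2302 ⇒ m₄ = 168657.60431
m₂² = 48341.82973
g2 = m₄/m₂² − 3 = 3.48885 − 3 ≈ 0.4889

0.4889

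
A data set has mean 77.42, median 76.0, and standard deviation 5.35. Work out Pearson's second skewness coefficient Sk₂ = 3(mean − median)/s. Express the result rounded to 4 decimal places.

Sk₂ = 3(77.42 − 76.0) / 5.35 = 3 × 1.4200 / 5.35
    = 4.2600 / 5.35 ≈ 0.7963

0.7963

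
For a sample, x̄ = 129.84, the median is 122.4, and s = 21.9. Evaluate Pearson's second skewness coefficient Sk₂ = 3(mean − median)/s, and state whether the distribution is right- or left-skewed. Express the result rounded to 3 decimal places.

1.019, right-skewed

Sk₂ = 3(129.84 − 122.4) / 21.9 = 3 × 7.4400 / 21.9
    = 22.3200 / 21.9 ≈ 1.019
Sk₂ > 0 ⇒ mean > median ⇒ right-skewed (positive skew).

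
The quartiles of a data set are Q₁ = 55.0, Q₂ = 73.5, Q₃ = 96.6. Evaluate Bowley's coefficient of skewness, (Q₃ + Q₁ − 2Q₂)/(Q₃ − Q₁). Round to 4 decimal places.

0.1106

numerator: Q₃ + Q₁ − 2Q₂ = 96.6 + 55.0 − 2×73.5 = 4.6000
denominator: Q₃ − Q₁ = 96.6 − 55.0 = 41.6000
Bowley skewness = 4.6000 / 41.6000 ≈ 0.1106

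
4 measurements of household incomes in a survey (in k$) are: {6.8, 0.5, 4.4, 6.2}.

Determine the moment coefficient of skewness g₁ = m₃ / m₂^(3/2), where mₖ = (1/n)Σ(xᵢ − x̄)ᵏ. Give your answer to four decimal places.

x̄ = (6.8 + 0.5 + 4.4 + 6.2) / 4 = 4.4750
deviations (xᵢ − x̄): 2.3250, -3.9750, -0.0750, 1.7250
Σ(xᵢ − x̄)² = 24.1875 ⇒ m₂ = 24.1875/4 = 6.04688
Σ(xᵢ − x̄)³ = -45.1069 ⇒ m₃ = -45.1069/4 = -11.27672
m₂^(3/2) = 6.04688^(1.5) = 14.86950
g₁ = m₃ / m₂^(3/2) = -11.27672 / 14.86950 ≈ -0.7584

-0.7584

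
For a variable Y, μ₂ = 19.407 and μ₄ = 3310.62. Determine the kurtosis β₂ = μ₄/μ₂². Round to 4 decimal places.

8.7901

μ₂² = 19.407² = 376.63165
μ₄/μ₂² = 3310.62 / 376.63165 = 8.79007
β₂ ≈ 8.7901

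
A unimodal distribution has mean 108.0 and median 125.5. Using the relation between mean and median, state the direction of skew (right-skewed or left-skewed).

left-skewed

mean − median = 108.0 − 125.5 = -17.5
mean < median ⇒ the longer tail is on the left ⇒ left-skewed (negatively skewed).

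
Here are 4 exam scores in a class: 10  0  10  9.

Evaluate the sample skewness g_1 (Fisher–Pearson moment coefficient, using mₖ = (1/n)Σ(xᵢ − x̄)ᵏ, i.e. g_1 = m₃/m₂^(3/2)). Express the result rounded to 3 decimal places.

-1.123

x̄ = (10 + 0 + 10 + 9) / 4 = 7.2500
deviations (xᵢ − x̄): 2.7500, -7.2500, 2.7500, 1.7500
Σ(xᵢ − x̄)² = 70.7500 ⇒ m₂ = 70.7500/4 = 17.68750
Σ(xᵢ − x̄)³ = -334.1250 ⇒ m₃ = -334.1250/4 = -83.53125
m₂^(3/2) = 17.68750^(1.5) = 74.38745
g_1 = m₃ / m₂^(3/2) = -83.53125 / 74.38745 ≈ -1.123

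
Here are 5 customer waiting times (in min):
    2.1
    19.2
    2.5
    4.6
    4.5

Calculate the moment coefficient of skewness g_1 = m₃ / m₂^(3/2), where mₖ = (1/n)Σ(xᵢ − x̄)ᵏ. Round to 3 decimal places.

x̄ = (2.1 + 19.2 + 2.5 + 4.6 + 4.5) / 5 = 6.5800
deviations (xᵢ − x̄): -4.4800, 12.6200, -4.0800, -1.9800, -2.0800
Σ(xᵢ − x̄)² = 204.2280 ⇒ m₂ = 204.2280/5 = 40.84560
Σ(xᵢ − x̄)³ = 1835.3227 ⇒ m₃ = 1835.3227/5 = 367.06454
m₂^(3/2) = 40.84560^(1.5) = 261.04653
g_1 = m₃ / m₂^(3/2) = 367.06454 / 261.04653 ≈ 1.406

1.406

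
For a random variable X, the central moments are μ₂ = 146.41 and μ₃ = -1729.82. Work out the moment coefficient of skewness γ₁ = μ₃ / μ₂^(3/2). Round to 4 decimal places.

-0.9764

σ = √μ₂ = √146.41 = 12.10000
σ³ = μ₂^(3/2) = 1771.56100
γ₁ = μ₃/σ³ = -1729.82 / 1771.56100 ≈ -0.9764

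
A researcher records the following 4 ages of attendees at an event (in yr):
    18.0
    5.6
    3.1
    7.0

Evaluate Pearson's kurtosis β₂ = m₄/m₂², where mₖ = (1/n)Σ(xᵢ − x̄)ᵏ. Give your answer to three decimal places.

2.194

x̄ = 8.4250
Σ(xᵢ − x̄)² = 130.0475 ⇒ m₂ = 32.51188
Σ(xᵢ − x̄)⁴ = 9277.1923 ⇒ m₄ = 2319.29807
m₂² = 1057.02202
β₂ = m₄/m₂² = 2319.29807 / 1057.02202 ≈ 2.194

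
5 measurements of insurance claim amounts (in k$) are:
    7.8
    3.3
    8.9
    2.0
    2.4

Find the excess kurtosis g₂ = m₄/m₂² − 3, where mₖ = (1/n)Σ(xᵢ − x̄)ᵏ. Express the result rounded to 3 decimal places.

x̄ = 4.8800
Σ(xᵢ − x̄)² = 41.6280 ⇒ m₂ = 8.32560
Σ(xᵢ − x̄)⁴ = 446.7145 ⇒ m₄ = 89.34291
m₂² = 69.31562
g₂ = m₄/m₂² − 3 = 1.28893 − 3 ≈ -1.711

-1.711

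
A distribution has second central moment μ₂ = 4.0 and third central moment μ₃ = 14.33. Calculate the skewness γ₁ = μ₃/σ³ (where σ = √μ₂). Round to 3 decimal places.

σ = √μ₂ = √4.0 = 2.00000
σ³ = μ₂^(3/2) = 8.00000
γ₁ = μ₃/σ³ = 14.33 / 8.00000 ≈ 1.791

1.791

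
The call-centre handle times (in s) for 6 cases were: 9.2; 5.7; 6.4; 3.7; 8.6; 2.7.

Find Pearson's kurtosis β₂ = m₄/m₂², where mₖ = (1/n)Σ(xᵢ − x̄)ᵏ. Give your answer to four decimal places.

1.5971

x̄ = 6.0500
Σ(xᵢ − x̄)² = 33.4150 ⇒ m₂ = 5.56917
Σ(xᵢ − x̄)⁴ = 297.2110 ⇒ m₄ = 49.53517
m₂² = 31.01562
β₂ = m₄/m₂² = 49.53517 / 31.01562 ≈ 1.5971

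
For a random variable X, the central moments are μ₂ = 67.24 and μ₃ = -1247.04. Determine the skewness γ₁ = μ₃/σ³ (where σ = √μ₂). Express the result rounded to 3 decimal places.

σ = √μ₂ = √67.24 = 8.20000
σ³ = μ₂^(3/2) = 551.36800
γ₁ = μ₃/σ³ = -1247.04 / 551.36800 ≈ -2.262

-2.262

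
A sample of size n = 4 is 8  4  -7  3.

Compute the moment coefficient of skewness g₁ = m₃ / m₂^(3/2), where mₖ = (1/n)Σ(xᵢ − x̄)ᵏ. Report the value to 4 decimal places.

x̄ = (8 + 4 - 7 + 3) / 4 = 2.0000
deviations (xᵢ − x̄): 6.0000, 2.0000, -9.0000, 1.0000
Σ(xᵢ − x̄)² = 122.0000 ⇒ m₂ = 122.0000/4 = 30.50000
Σ(xᵢ − x̄)³ = -504.0000 ⇒ m₃ = -504.0000/4 = -126.00000
m₂^(3/2) = 30.50000^(1.5) = 168.44176
g₁ = m₃ / m₂^(3/2) = -126.00000 / 168.44176 ≈ -0.7480

-0.7480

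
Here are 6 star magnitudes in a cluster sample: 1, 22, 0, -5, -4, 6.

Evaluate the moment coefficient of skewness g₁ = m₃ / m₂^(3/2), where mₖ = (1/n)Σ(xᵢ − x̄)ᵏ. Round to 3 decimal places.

x̄ = (1 + 22 + 0 - 5 - 4 + 6) / 6 = 3.3333
deviations (xᵢ − x̄): -2.3333, 18.6667, -3.3333, -8.3333, -7.3333, 2.6667
Σ(xᵢ − x̄)² = 495.3333 ⇒ m₂ = 495.3333/6 = 82.55556
Σ(xᵢ − x̄)³ = 5500.4444 ⇒ m₃ = 5500.4444/6 = 916.74074
m₂^(3/2) = 82.55556^(1.5) = 750.10050
g₁ = m₃ / m₂^(3/2) = 916.74074 / 750.10050 ≈ 1.222

1.222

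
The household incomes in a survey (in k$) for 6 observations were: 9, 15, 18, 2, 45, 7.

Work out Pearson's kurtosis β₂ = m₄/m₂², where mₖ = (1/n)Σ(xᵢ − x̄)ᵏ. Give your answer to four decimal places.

3.2965

x̄ = 16.0000
Σ(xᵢ − x̄)² = 1172.0000 ⇒ m₂ = 195.33333
Σ(xᵢ − x̄)⁴ = 754676.0000 ⇒ m₄ = 125779.33333
m₂² = 38155.11111
β₂ = m₄/m₂² = 125779.33333 / 38155.11111 ≈ 3.2965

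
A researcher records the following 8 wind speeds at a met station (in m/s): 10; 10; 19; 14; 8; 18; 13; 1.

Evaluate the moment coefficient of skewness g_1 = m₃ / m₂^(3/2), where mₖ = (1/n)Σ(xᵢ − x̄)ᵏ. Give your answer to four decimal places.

-0.4582

x̄ = (10 + 10 + 19 + 14 + 8 + 18 + 13 + 1) / 8 = 11.6250
deviations (xᵢ − x̄): -1.6250, -1.6250, 7.3750, 2.3750, -3.6250, 6.3750, 1.3750, -10.6250
Σ(xᵢ − x̄)² = 233.8750 ⇒ m₂ = 233.8750/8 = 29.23438
Σ(xᵢ − x̄)³ = -579.4688 ⇒ m₃ = -579.4688/8 = -72.43359
m₂^(3/2) = 29.23438^(1.5) = 158.06682
g_1 = m₃ / m₂^(3/2) = -72.43359 / 158.06682 ≈ -0.4582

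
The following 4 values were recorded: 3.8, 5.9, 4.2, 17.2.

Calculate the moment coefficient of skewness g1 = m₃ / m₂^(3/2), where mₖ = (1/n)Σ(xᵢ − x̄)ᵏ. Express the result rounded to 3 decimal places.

1.086

x̄ = (3.8 + 5.9 + 4.2 + 17.2) / 4 = 7.7750
deviations (xᵢ − x̄): -3.9750, -1.8750, -3.5750, 9.4250
Σ(xᵢ − x̄)² = 120.9275 ⇒ m₂ = 120.9275/4 = 30.23187
Σ(xᵢ − x̄)³ = 722.1386 ⇒ m₃ = 722.1386/4 = 180.53466
m₂^(3/2) = 30.23187^(1.5) = 166.22549
g1 = m₃ / m₂^(3/2) = 180.53466 / 166.22549 ≈ 1.086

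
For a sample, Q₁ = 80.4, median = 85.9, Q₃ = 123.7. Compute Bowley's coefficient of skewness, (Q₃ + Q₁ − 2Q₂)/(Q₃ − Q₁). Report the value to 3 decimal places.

0.746

numerator: Q₃ + Q₁ − 2Q₂ = 123.7 + 80.4 − 2×85.9 = 32.3000
denominator: Q₃ − Q₁ = 123.7 − 80.4 = 43.3000
Bowley skewness = 32.3000 / 43.3000 ≈ 0.746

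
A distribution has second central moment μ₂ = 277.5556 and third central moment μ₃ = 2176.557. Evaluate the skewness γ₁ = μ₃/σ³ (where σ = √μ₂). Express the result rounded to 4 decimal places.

σ = √μ₂ = √277.5556 = 16.66000
σ³ = μ₂^(3/2) = 4624.07630
γ₁ = μ₃/σ³ = 2176.557 / 4624.07630 ≈ 0.4707

0.4707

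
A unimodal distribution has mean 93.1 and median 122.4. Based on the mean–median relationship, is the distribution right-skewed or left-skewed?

left-skewed

mean − median = 93.1 − 122.4 = -29.3
mean < median ⇒ the longer tail is on the left ⇒ left-skewed (negatively skewed).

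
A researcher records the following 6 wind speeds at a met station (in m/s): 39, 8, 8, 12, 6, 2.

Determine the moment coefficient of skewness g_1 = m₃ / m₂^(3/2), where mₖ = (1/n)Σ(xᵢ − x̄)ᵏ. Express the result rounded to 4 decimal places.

x̄ = (39 + 8 + 8 + 12 + 6 + 2) / 6 = 12.5000
deviations (xᵢ − x̄): 26.5000, -4.5000, -4.5000, -0.5000, -6.5000, -10.5000
Σ(xᵢ − x̄)² = 895.5000 ⇒ m₂ = 895.5000/6 = 149.25000
Σ(xᵢ − x̄)³ = 16995.0000 ⇒ m₃ = 16995.0000/6 = 2832.50000
m₂^(3/2) = 149.25000^(1.5) = 1823.35616
g_1 = m₃ / m₂^(3/2) = 2832.50000 / 1823.35616 ≈ 1.5535

1.5535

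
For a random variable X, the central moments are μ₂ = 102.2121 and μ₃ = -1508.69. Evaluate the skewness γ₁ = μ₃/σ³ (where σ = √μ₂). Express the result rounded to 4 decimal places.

σ = √μ₂ = √102.2121 = 10.11000
σ³ = μ₂^(3/2) = 1033.36433
γ₁ = μ₃/σ³ = -1508.69 / 1033.36433 ≈ -1.4600

-1.4600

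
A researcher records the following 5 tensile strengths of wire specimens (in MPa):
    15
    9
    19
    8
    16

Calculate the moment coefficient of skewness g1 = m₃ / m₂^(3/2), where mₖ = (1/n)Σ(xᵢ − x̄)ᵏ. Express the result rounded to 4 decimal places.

x̄ = (15 + 9 + 19 + 8 + 16) / 5 = 13.4000
deviations (xᵢ − x̄): 1.6000, -4.4000, 5.6000, -5.4000, 2.6000
Σ(xᵢ − x̄)² = 89.2000 ⇒ m₂ = 89.2000/5 = 17.84000
Σ(xᵢ − x̄)³ = -45.3600 ⇒ m₃ = -45.3600/5 = -9.07200
m₂^(3/2) = 17.84000^(1.5) = 75.35156
g1 = m₃ / m₂^(3/2) = -9.07200 / 75.35156 ≈ -0.1204

-0.1204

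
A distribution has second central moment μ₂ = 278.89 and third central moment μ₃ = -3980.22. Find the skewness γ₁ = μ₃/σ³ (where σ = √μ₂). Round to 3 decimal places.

σ = √μ₂ = √278.89 = 16.70000
σ³ = μ₂^(3/2) = 4657.46300
γ₁ = μ₃/σ³ = -3980.22 / 4657.46300 ≈ -0.855

-0.855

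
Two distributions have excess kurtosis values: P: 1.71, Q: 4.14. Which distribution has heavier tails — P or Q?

Higher excess kurtosis ⇒ heavier tails relative to the normal distribution.
1.71 vs 4.14: the larger is 4.14, so Q has heavier tails.

Q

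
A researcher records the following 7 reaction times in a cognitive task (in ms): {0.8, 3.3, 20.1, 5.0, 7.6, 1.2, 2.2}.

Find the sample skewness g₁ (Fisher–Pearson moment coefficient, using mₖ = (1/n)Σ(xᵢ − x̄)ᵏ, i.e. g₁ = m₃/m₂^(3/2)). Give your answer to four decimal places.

1.5727

x̄ = (0.8 + 3.3 + 20.1 + 5.0 + 7.6 + 1.2 + 2.2) / 7 = 5.7429
deviations (xᵢ − x̄): -4.9429, -2.4429, 14.3571, -0.7429, 1.8571, -4.5429, -3.5429
Σ(xᵢ − x̄)² = 273.7171 ⇒ m₂ = 273.7171/7 = 39.10245
Σ(xᵢ − x̄)³ = 2691.8342 ⇒ m₃ = 2691.8342/7 = 384.54775
m₂^(3/2) = 39.10245^(1.5) = 244.51524
g₁ = m₃ / m₂^(3/2) = 384.54775 / 244.51524 ≈ 1.5727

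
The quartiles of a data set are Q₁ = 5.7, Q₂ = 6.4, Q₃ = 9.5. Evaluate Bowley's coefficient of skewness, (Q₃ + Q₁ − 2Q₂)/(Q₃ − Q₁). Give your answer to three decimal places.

numerator: Q₃ + Q₁ − 2Q₂ = 9.5 + 5.7 − 2×6.4 = 2.4000
denominator: Q₃ − Q₁ = 9.5 − 5.7 = 3.8000
Bowley skewness = 2.4000 / 3.8000 ≈ 0.632

0.632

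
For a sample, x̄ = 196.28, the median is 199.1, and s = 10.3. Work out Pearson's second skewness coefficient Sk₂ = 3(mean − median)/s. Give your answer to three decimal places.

Sk₂ = 3(196.28 − 199.1) / 10.3 = 3 × -2.8200 / 10.3
    = -8.4600 / 10.3 ≈ -0.821

-0.821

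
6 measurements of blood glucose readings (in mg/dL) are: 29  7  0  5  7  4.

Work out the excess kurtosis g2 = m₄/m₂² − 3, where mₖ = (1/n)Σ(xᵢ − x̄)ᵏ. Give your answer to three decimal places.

0.796

x̄ = 8.6667
Σ(xᵢ − x̄)² = 529.3333 ⇒ m₂ = 88.22222
Σ(xᵢ − x̄)⁴ = 177248.4444 ⇒ m₄ = 29541.40741
m₂² = 7783.16049
g2 = m₄/m₂² − 3 = 3.79555 − 3 ≈ 0.796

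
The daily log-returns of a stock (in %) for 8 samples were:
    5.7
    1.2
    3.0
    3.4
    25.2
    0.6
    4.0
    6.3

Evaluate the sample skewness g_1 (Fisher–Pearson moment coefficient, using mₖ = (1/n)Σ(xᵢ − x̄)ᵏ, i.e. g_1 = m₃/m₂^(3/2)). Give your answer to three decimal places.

x̄ = (5.7 + 1.2 + 3.0 + 3.4 + 25.2 + 0.6 + 4.0 + 6.3) / 8 = 6.1750
deviations (xᵢ − x̄): -0.4750, -4.9750, -3.1750, -2.7750, 19.0250, -5.5750, -2.1750, 0.1250
Σ(xᵢ − x̄)² = 440.5350 ⇒ m₂ = 440.5350/8 = 55.06688
Σ(xᵢ − x̄)³ = 6525.9322 ⇒ m₃ = 6525.9322/8 = 815.74153
m₂^(3/2) = 55.06688^(1.5) = 408.63508
g_1 = m₃ / m₂^(3/2) = 815.74153 / 408.63508 ≈ 1.996

1.996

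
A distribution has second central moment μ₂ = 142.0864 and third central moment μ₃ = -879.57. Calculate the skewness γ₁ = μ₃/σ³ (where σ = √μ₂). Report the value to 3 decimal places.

σ = √μ₂ = √142.0864 = 11.92000
σ³ = μ₂^(3/2) = 1693.66989
γ₁ = μ₃/σ³ = -879.57 / 1693.66989 ≈ -0.519

-0.519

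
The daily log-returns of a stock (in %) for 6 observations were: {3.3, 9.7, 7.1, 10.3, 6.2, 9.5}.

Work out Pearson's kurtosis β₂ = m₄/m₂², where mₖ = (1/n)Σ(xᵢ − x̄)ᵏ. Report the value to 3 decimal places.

x̄ = 7.6833
Σ(xᵢ − x̄)² = 35.9683 ⇒ m₂ = 5.99472
Σ(xᵢ − x̄)⁴ = 448.4324 ⇒ m₄ = 74.73873
m₂² = 35.93669
β₂ = m₄/m₂² = 74.73873 / 35.93669 ≈ 2.080

2.080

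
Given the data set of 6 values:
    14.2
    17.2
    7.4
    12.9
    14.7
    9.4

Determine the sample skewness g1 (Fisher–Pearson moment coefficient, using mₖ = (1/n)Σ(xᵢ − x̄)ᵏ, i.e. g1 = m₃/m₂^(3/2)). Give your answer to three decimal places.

x̄ = (14.2 + 17.2 + 7.4 + 12.9 + 14.7 + 9.4) / 6 = 12.6333
deviations (xᵢ − x̄): 1.5667, 4.5667, -5.2333, 0.2667, 2.0667, -3.2333
Σ(xᵢ − x̄)² = 65.4933 ⇒ m₂ = 65.4933/6 = 10.91556
Σ(xᵢ − x̄)³ = -69.2056 ⇒ m₃ = -69.2056/6 = -11.53426
m₂^(3/2) = 10.91556^(1.5) = 36.06357
g1 = m₃ / m₂^(3/2) = -11.53426 / 36.06357 ≈ -0.320

-0.320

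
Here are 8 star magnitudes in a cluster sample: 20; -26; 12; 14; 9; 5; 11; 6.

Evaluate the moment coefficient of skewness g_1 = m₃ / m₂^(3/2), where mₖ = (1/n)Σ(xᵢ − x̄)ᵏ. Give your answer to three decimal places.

-1.741

x̄ = (20 - 26 + 12 + 14 + 9 + 5 + 11 + 6) / 8 = 6.3750
deviations (xᵢ − x̄): 13.6250, -32.3750, 5.6250, 7.6250, 2.6250, -1.3750, 4.6250, -0.3750
Σ(xᵢ − x̄)² = 1353.8750 ⇒ m₂ = 1353.8750/8 = 169.23438
Σ(xᵢ − x̄)³ = -30668.5313 ⇒ m₃ = -30668.5313/8 = -3833.56641
m₂^(3/2) = 169.23438^(1.5) = 2201.57190
g_1 = m₃ / m₂^(3/2) = -3833.56641 / 2201.57190 ≈ -1.741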